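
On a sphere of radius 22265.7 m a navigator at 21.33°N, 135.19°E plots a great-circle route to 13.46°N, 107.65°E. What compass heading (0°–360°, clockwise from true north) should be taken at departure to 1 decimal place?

With φ₁ = 0.3723, φ₂ = 0.2349, Δλ = -0.4807 rad, the forward-azimuth formula gives
θ = atan2( sin Δλ cos φ₂ , cos φ₁ sin φ₂ − sin φ₁ cos φ₂ cos Δλ ) = atan2(-0.4497, -0.0968) = -102.15°.
Adding 360° brings this into [0°, 360°): 257.8°.

257.8°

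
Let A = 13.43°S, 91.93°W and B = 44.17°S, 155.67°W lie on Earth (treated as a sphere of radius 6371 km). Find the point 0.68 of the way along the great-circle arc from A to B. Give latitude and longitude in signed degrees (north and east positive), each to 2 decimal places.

The central angle between A and B is δ = 1.0809 rad.
With f = 0.68, the slerp weights are sin((1−f)δ)/sin δ = 0.3842 and sin(fδ)/sin δ = 0.7600.
Weighted sum of the unit vectors: (0.3842)·(-0.0328,-0.9721,-0.2323) + (0.7600)·(-0.6536,-0.2955,-0.6968) = (-0.5093, -0.5981, -0.6188).
Converting back: φ = atan2(z, √(x²+y²)) = -38.23°, λ = atan2(y, x) = -130.42°.

-38.23°, -130.42°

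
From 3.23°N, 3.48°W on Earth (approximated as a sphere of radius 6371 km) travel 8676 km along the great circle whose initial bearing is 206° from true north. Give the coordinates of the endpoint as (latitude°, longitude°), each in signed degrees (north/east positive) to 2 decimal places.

-60.01°, -62.58°

Angular distance δ = d/R = 8676/6371 = 1.36180 rad; initial bearing θ = 3.5954 rad.
sin φ₂ = sin φ₁ cos δ + cos φ₁ sin δ cos θ = (0.0563)(0.2075) + (0.9984)(0.9782)(-0.8988) = -0.8661, so φ₂ = -60.01°.
Δλ = atan2(sin θ sin δ cos φ₁, cos δ − sin φ₁ sin φ₂) = atan2(-0.4282, 0.2563) = -59.096°.
λ₂ = -3.480° − 59.096° = -62.58°.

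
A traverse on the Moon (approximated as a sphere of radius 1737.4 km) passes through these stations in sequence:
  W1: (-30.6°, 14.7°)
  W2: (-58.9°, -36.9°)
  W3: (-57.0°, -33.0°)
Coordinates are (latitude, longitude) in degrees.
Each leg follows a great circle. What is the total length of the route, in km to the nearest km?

Leg W1→W2: central angle 0.7784 rad, distance 1352.4 km.
Leg W2→W3: central angle 0.0490 rad, distance 85.2 km.
Total: 1352.4 + 85.2 ≈ 1438 km.

1438 km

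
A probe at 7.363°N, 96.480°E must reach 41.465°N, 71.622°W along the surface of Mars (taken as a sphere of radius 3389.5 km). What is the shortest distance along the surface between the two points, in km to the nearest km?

In radians: φ₁ = 0.1285, φ₂ = 0.7237, Δλ = -168.102° = -2.9339 rad.
cos c = sin φ₁ sin φ₂ + cos φ₁ cos φ₂ cos Δλ = (0.1282)(0.6622) + (0.9918)(0.7494)(-0.9785) = -0.64236,
so c = arccos(-0.64236) = 2.26836 rad.
Distance = R·c = 3389.5 × 2.2684 ≈ 7689 km.

7689 km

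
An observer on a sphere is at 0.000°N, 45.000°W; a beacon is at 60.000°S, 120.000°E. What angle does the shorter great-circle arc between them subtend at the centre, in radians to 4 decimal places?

2.0748 rad

With latitudes φ₁ = 0.000°, φ₂ = -60.000° and longitude difference Δλ = 165.000°:
Haversine: a = sin²(Δφ/2) + cos φ₁ cos φ₂ sin²(Δλ/2) = 0.2500 + (1.0000)(0.5000)(0.9830) = 0.74148.
Central angle c = 2·arcsin(√a) = 2.07483 rad.
So the angular separation is 2.0748 rad.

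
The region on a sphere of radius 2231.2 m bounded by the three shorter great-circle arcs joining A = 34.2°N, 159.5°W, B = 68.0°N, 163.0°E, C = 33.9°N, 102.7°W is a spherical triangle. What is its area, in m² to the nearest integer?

1551652 m²

Side lengths (central angles): a = 1.0543, b = 0.8101, c = 0.6967 rad; semiperimeter s = 1.2806.
By l'Huilier's theorem, tan(E/4) = √[tan(s/2) tan((s−a)/2) tan((s−b)/2) tan((s−c)/2)], giving spherical excess E = 0.3117 rad.
Area = E·R² = 0.3117 × (2231.2)² ≈ 1551652 m².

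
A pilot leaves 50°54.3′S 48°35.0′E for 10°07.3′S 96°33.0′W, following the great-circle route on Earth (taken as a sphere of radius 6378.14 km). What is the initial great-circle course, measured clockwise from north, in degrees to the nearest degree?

Δλ = -145.133° = -2.5331 rad.
y = sin Δλ · cos φ₂ = (-0.5717)(0.9844) = -0.5628
x = cos φ₁ sin φ₂ − sin φ₁ cos φ₂ cos Δλ = (0.6306)(-0.1757) − (-0.7761)(0.9844)(-0.8205) = -0.7377
θ = atan2(y, x) = -142.66°; adding 360° gives 217°.

217°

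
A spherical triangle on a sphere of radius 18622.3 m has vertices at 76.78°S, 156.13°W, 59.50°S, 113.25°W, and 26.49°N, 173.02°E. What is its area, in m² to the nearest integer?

177873576 m²

Side lengths (central angles): a = 1.8308, b = 1.8323, c = 0.3928 rad; semiperimeter s = 2.0279.
By l'Huilier's theorem, tan(E/4) = √[tan(s/2) tan((s−a)/2) tan((s−b)/2) tan((s−c)/2)], giving spherical excess E = 0.5129 rad.
Area = E·R² = 0.5129 × (18622.3)² ≈ 177873576 m².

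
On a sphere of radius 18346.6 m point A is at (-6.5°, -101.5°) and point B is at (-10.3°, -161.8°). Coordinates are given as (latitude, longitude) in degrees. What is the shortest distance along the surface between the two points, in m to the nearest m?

19115 m

In radians: φ₁ = -0.1134, φ₂ = -0.1798, Δλ = -60.300° = -1.0524 rad.
cos c = sin φ₁ sin φ₂ + cos φ₁ cos φ₂ cos Δλ = (-0.1132)(-0.1788) + (0.9936)(0.9839)(0.4955) = 0.50458,
so c = arccos(0.50458) = 1.04190 rad.
Distance = R·c = 18346.6 × 1.0419 ≈ 19115 m.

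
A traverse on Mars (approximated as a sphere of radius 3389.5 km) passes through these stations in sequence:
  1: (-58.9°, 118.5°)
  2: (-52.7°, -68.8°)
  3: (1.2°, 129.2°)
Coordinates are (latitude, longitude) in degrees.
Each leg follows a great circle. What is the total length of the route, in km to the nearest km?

Leg 1→2: central angle 1.1911 rad, distance 4037.1 km.
Leg 2→3: central angle 2.2054 rad, distance 7475.2 km.
Total: 4037.1 + 7475.2 ≈ 11512 km.

11512 km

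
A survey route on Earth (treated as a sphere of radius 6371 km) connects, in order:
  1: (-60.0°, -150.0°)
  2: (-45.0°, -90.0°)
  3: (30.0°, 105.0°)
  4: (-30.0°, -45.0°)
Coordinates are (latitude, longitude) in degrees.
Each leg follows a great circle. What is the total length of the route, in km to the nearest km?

39242 km

Leg 1→2: central angle 0.6614 rad, distance 4213.6 km.
Leg 2→3: central angle 2.8086 rad, distance 17893.4 km.
Leg 3→4: central angle 2.6895 rad, distance 17134.6 km.
Total: 4213.6 + 17893.4 + 17134.6 ≈ 39242 km.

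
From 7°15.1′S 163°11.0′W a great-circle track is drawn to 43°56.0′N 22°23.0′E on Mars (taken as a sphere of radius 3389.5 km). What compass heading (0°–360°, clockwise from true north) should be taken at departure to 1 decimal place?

With φ₁ = -0.1266, φ₂ = 0.7668, Δλ = -3.0444 rad, the forward-azimuth formula gives
θ = atan2( sin Δλ cos φ₂ , cos φ₁ sin φ₂ − sin φ₁ cos φ₂ cos Δλ ) = atan2(-0.0699, 0.5978) = -6.67°.
Adding 360° brings this into [0°, 360°): 353.3°.

353.3°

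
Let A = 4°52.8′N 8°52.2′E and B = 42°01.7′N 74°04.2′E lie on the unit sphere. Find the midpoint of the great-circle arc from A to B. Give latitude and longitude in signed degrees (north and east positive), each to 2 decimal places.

Central angle δ = 1.1946 rad. Interpolating on the sphere with fraction f = 0.5:
P = [sin((1−f)δ)·A + sin(fδ)·B] / sin δ = 0.6047·A + 0.6047·B in Cartesian coordinates,
giving P = (0.7186, 0.5248, 0.4563), i.e. latitude 27.15°, longitude 36.14°.

27.15°, 36.14°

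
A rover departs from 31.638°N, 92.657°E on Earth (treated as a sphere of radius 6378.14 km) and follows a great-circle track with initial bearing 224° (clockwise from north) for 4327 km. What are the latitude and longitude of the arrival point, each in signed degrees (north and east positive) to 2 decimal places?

1.38°, 66.80°

Angular distance δ = d/R = 4327/6378.14 = 0.67841 rad; initial bearing θ = 3.9095 rad.
sin φ₂ = sin φ₁ cos δ + cos φ₁ sin δ cos θ = (0.5246)(0.7786) + (0.8514)(0.6276)(-0.7193) = 0.0241, so φ₂ = 1.38°.
Δλ = atan2(sin θ sin δ cos φ₁, cos δ − sin φ₁ sin φ₂) = atan2(-0.3711, 0.7659) = -25.853°.
λ₂ = 92.657° − 25.853° = 66.80°.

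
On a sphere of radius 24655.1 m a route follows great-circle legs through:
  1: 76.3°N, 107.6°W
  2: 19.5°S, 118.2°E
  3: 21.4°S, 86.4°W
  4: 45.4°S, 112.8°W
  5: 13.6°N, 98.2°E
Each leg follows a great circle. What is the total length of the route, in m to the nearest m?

181729 m

Leg 1→2: central angle 2.0714 rad, distance 51070.5 m.
Leg 2→3: central angle 2.3134 rad, distance 57036.6 m.
Leg 3→4: central angle 0.5635 rad, distance 13894.2 m.
Leg 4→5: central angle 2.4225 rad, distance 59727.4 m.
Total: 51070.5 + 57036.6 + 13894.2 + 59727.4 ≈ 181729 m.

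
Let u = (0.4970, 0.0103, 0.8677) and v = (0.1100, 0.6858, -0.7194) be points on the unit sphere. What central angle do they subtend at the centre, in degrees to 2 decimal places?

124.23°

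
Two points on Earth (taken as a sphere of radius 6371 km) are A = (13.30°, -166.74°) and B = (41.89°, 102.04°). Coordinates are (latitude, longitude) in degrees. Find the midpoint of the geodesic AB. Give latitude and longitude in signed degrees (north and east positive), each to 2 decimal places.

The central angle between A and B is δ = 1.4322 rad.
With f = 0.5, the slerp weights are sin((1−f)δ)/sin δ = 0.6628 and sin(fδ)/sin δ = 0.6628.
Weighted sum of the unit vectors: (0.6628)·(-0.9472,-0.2232,0.2300) + (0.6628)·(-0.1553,0.7281,0.6677) = (-0.7307, 0.3346, 0.5950).
Converting back: φ = atan2(z, √(x²+y²)) = 36.51°, λ = atan2(y, x) = 155.40°.

36.51°, 155.40°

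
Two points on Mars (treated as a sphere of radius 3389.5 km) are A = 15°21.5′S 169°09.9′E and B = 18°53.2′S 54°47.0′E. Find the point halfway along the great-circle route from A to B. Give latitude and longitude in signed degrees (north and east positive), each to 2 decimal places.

-29.62°, 112.82°

The central angle between A and B is δ = 1.8660 rad.
With f = 0.5, the slerp weights are sin((1−f)δ)/sin δ = 0.8397 and sin(fδ)/sin δ = 0.8397.
Weighted sum of the unit vectors: (0.8397)·(-0.9471,0.1813,-0.2649) + (0.8397)·(0.5456,0.7730,-0.3237) = (-0.3371, 0.8013, -0.4942).
Converting back: φ = atan2(z, √(x²+y²)) = -29.62°, λ = atan2(y, x) = 112.82°.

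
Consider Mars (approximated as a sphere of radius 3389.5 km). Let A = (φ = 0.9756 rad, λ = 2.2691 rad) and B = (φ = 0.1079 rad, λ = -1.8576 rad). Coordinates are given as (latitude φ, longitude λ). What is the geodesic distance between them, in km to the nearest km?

In radians: φ₁ = 0.9756, φ₂ = 0.1079, Δλ = 123.558° = 2.1565 rad.
cos c = sin φ₁ sin φ₂ + cos φ₁ cos φ₂ cos Δλ = (0.8280)(0.1077) + (0.5607)(0.9942)(-0.5528) = -0.21895,
so c = arccos(-0.21895) = 1.79153 rad.
Distance = R·c = 3389.5 × 1.7915 ≈ 6072 km.

6072 km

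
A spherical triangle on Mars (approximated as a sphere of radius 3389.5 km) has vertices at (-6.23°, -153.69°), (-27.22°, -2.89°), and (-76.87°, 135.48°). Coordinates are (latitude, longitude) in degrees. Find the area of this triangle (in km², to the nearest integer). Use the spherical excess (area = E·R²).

14145982 km²

Side lengths (central angles): a = 1.2719, b = 1.3900, c = 2.3775 rad; semiperimeter s = 2.5197.
By l'Huilier's theorem, tan(E/4) = √[tan(s/2) tan((s−a)/2) tan((s−b)/2) tan((s−c)/2)], giving spherical excess E = 1.2313 rad.
Area = E·R² = 1.2313 × (3389.5)² ≈ 14145982 km².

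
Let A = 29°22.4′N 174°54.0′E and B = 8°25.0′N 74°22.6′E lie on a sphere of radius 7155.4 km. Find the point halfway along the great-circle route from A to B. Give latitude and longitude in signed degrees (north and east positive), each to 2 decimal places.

Central angle δ = 1.6565 rad. Interpolating on the sphere with fraction f = 0.5:
P = [sin((1−f)δ)·A + sin(fδ)·B] / sin δ = 0.7395·A + 0.7395·B in Cartesian coordinates,
giving P = (-0.4449, 0.7618, 0.4710), i.e. latitude 28.10°, longitude 120.28°.

28.10°, 120.28°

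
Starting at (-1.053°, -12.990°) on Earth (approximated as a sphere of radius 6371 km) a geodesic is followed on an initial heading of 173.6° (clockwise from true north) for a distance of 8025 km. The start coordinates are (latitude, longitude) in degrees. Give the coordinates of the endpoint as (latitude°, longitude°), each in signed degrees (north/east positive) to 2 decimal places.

Angular distance δ = d/R = 8025/6371 = 1.25961 rad; initial bearing θ = 3.0299 rad.
sin φ₂ = sin φ₁ cos δ + cos φ₁ sin δ cos θ = (-0.0184)(0.3062) + (0.9998)(0.9520)(-0.9938) = -0.9515, so φ₂ = -72.08°.
Δλ = atan2(sin θ sin δ cos φ₁, cos δ − sin φ₁ sin φ₂) = atan2(0.1061, 0.2887) = 20.179°.
λ₂ = -12.990° + 20.179° = 7.19°.

-72.08°, 7.19°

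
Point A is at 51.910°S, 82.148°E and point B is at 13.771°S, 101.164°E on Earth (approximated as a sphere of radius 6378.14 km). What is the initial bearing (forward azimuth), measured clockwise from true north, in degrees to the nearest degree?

29°

Δλ = 19.016° = 0.3319 rad.
y = sin Δλ · cos φ₂ = (0.3258)(0.9713) = 0.3165
x = cos φ₁ sin φ₂ − sin φ₁ cos φ₂ cos Δλ = (0.6169)(-0.2380) − (-0.7870)(0.9713)(0.9454) = 0.5759
θ = atan2(y, x) = 28.79°, so the bearing is 29°.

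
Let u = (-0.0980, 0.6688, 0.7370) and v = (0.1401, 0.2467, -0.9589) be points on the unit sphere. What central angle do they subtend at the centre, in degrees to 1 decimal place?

123.7°

u·v = -0.5554; |u| = 1.0000, |v| = 1.0000.
cos θ = (u·v)/(|u||v|) = -0.5554, so θ = 123.7°.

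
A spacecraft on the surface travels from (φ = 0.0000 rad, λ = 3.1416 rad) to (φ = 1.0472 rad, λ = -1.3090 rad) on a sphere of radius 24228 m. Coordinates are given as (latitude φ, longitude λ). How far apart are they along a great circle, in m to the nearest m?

Let φ₁ = 0.0000 rad, φ₂ = 1.0472 rad, and Δλ = 1.8326 rad.
cos c = sin φ₁ sin φ₂ + cos φ₁ cos φ₂ cos Δλ = (0.0000)(0.8660) + (1.0000)(0.5000)(-0.2588) = -0.12940,
so c = arccos(-0.12940) = 1.70056 rad.
Distance = R·c = 24228 × 1.7006 ≈ 41201 m.

41201 m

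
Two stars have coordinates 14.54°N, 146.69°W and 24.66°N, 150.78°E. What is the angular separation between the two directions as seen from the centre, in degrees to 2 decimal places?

In radians: φ₁ = 0.2538, φ₂ = 0.4304, Δλ = -62.530° = -1.0914 rad.
Haversine: a = sin²(Δφ/2) + cos φ₁ cos φ₂ sin²(Δλ/2) = 0.0078 + (0.9680)(0.9088)(0.2694) = 0.24473.
Central angle c = 2·arcsin(√a) = 1.03499 rad.
So the angular separation is 59.30°.

59.30°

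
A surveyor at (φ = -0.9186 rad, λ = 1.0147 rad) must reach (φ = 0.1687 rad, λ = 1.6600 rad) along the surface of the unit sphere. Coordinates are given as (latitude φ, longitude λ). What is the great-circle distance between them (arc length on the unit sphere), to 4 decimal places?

With latitudes φ₁ = -52.632°, φ₂ = 9.666° and longitude difference Δλ = 36.973°:
cos c = sin φ₁ sin φ₂ + cos φ₁ cos φ₂ cos Δλ = (-0.7948)(0.1679) + (0.6069)(0.9858)(0.7989) = 0.34457,
so c = arccos(0.34457) = 1.21902 rad.
On the unit sphere the arc length equals the central angle: 1.2190.

1.2190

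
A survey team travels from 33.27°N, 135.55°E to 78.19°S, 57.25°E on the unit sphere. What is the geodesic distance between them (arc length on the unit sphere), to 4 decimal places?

Let φ₁ = 0.5807 rad, φ₂ = -1.3647 rad, and Δλ = -1.3666 rad.
Haversine: a = sin²(Δφ/2) + cos φ₁ cos φ₂ sin²(Δλ/2) = 0.6829 + (0.8361)(0.2047)(0.3986) = 0.75114.
Central angle c = 2·arcsin(√a) = 2.09702 rad.
On the unit sphere the arc length equals the central angle: 2.0970.

2.0970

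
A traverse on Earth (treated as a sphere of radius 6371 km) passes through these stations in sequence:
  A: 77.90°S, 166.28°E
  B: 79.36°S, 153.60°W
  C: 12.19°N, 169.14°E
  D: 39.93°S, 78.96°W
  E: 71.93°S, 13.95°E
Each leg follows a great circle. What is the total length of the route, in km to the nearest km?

Leg A→B: central angle 0.1375 rad, distance 875.7 km.
Leg B→C: central angle 1.6347 rad, distance 10414.8 km.
Leg C→D: central angle 1.9988 rad, distance 12734.7 km.
Leg D→E: central angle 0.9296 rad, distance 5922.8 km.
Total: 875.7 + 10414.8 + 12734.7 + 5922.8 ≈ 29948 km.

29948 km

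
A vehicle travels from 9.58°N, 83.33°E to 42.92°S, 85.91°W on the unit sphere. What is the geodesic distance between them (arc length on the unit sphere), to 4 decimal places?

2.5370

Let φ₁ = 0.1672 rad, φ₂ = -0.7491 rad, and Δλ = -2.9538 rad.
Haversine: a = sin²(Δφ/2) + cos φ₁ cos φ₂ sin²(Δλ/2) = 0.1956 + (0.9861)(0.7323)(0.9912) = 0.91136.
Central angle c = 2·arcsin(√a) = 2.53699 rad.
On the unit sphere the arc length equals the central angle: 2.5370.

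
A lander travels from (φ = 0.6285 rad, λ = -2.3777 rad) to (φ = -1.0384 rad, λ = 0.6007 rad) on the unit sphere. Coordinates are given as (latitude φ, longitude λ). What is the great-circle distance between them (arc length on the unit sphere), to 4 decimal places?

2.7182

Let φ₁ = 0.6285 rad, φ₂ = -1.0384 rad, and Δλ = 2.9784 rad.
Haversine: a = sin²(Δφ/2) + cos φ₁ cos φ₂ sin²(Δλ/2) = 0.5480 + (0.8089)(0.5076)(0.9934) = 0.95585.
Central angle c = 2·arcsin(√a) = 2.71821 rad.
On the unit sphere the arc length equals the central angle: 2.7182.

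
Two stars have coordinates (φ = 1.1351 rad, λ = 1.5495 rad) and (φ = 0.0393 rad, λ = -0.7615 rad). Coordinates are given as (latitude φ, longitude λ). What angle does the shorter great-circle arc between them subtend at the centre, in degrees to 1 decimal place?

With latitudes φ₁ = 65.036°, φ₂ = 2.252° and longitude difference Δλ = -132.411°:
Haversine: a = sin²(Δφ/2) + cos φ₁ cos φ₂ sin²(Δλ/2) = 0.2713 + (0.4220)(0.9992)(0.8372) = 0.62440.
Central angle c = 2·arcsin(√a) = 1.82224 rad.
So the angular separation is 104.4°.

104.4°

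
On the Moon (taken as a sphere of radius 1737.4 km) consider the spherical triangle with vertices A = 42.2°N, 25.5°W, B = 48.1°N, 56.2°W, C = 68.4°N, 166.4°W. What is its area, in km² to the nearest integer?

Side lengths (central angles): a = 0.9183, b = 1.1451, c = 0.3888 rad; semiperimeter s = 1.2261.
By l'Huilier's theorem, tan(E/4) = √[tan(s/2) tan((s−a)/2) tan((s−b)/2) tan((s−c)/2)], giving spherical excess E = 0.1773 rad.
Area = E·R² = 0.1773 × (1737.4)² ≈ 535219 km².

535219 km²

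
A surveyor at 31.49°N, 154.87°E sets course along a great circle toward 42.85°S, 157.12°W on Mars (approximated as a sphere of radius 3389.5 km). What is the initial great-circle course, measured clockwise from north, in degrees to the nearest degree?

147°

Δλ = 48.010° = 0.8379 rad.
y = sin Δλ · cos φ₂ = (0.7433)(0.7331) = 0.5449
x = cos φ₁ sin φ₂ − sin φ₁ cos φ₂ cos Δλ = (0.8527)(-0.6801) − (0.5223)(0.7331)(0.6690) = -0.8361
θ = atan2(y, x) = 146.91°, so the bearing is 147°.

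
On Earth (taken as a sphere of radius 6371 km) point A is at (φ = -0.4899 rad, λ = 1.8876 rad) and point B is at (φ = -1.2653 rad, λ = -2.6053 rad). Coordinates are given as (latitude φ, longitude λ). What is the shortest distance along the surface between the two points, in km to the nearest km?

7448 km

Let φ₁ = -0.4899 rad, φ₂ = -1.2653 rad, and Δλ = 1.7903 rad.
Haversine: a = sin²(Δφ/2) + cos φ₁ cos φ₂ sin²(Δλ/2) = 0.1429 + (0.8824)(0.3008)(0.6089) = 0.30452.
Central angle c = 2·arcsin(√a) = 1.16911 rad.
Distance = R·c = 6371 × 1.1691 ≈ 7448 km.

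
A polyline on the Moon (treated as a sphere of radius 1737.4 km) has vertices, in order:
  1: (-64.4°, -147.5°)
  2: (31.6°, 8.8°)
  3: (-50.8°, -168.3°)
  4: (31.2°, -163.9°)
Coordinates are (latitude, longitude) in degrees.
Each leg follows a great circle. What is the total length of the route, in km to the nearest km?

11730 km

Leg 1→2: central angle 2.5141 rad, distance 4368.1 km.
Leg 2→3: central angle 2.8044 rad, distance 4872.4 km.
Leg 3→4: central angle 1.4328 rad, distance 2489.3 km.
Total: 4368.1 + 4872.4 + 2489.3 ≈ 11730 km.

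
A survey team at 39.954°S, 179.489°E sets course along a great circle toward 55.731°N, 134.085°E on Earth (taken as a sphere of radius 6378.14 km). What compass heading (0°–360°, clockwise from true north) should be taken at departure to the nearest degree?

Δλ = -45.404° = -0.7924 rad.
y = sin Δλ · cos φ₂ = (-0.7121)(0.5631) = -0.4010
x = cos φ₁ sin φ₂ − sin φ₁ cos φ₂ cos Δλ = (0.7666)(0.8264) − (-0.6422)(0.5631)(0.7021) = 0.8874
θ = atan2(y, x) = -24.32°; adding 360° gives 336°.

336°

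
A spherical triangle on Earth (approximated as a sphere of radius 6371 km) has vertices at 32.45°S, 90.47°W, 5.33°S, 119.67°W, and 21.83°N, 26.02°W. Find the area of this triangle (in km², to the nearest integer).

25007157 km²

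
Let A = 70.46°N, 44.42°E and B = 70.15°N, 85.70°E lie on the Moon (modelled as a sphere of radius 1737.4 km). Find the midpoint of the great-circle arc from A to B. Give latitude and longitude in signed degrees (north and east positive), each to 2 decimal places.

The central angle between A and B is δ = 0.2382 rad.
With f = 0.5, the slerp weights are sin((1−f)δ)/sin δ = 0.5036 and sin(fδ)/sin δ = 0.5036.
Weighted sum of the unit vectors: (0.5036)·(0.2389,0.2341,0.9424) + (0.5036)·(0.0255,0.3386,0.9406) = (0.1331, 0.2884, 0.9482).
Converting back: φ = atan2(z, √(x²+y²)) = 71.48°, λ = atan2(y, x) = 65.22°.

71.48°, 65.22°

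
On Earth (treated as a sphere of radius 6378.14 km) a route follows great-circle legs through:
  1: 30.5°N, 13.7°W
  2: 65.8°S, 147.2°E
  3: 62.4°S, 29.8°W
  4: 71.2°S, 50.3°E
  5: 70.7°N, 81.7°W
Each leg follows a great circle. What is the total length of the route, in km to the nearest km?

43358 km

Leg 1→2: central angle 2.4926 rad, distance 15898.2 km.
Leg 2→3: central angle 0.9037 rad, distance 5764.2 km.
Leg 3→4: central angle 0.5265 rad, distance 3357.8 km.
Leg 4→5: central angle 2.8752 rad, distance 18338.3 km.
Total: 15898.2 + 5764.2 + 3357.8 + 18338.3 ≈ 43358 km.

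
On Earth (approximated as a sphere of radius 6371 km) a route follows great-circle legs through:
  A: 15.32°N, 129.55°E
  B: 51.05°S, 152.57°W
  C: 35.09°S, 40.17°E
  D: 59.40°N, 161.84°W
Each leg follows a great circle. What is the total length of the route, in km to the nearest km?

Leg A→B: central angle 1.6491 rad, distance 10506.1 km.
Leg B→C: central angle 1.6255 rad, distance 10355.9 km.
Leg C→D: central angle 2.6487 rad, distance 16875.0 km.
Total: 10506.1 + 10355.9 + 16875.0 ≈ 37737 km.

37737 km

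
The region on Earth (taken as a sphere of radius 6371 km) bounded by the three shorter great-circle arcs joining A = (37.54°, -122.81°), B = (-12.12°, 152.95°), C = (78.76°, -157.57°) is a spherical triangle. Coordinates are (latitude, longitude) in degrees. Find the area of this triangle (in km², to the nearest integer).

33055243 km²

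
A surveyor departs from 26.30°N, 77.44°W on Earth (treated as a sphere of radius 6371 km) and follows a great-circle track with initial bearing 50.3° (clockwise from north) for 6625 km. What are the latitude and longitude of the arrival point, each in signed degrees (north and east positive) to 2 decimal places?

45.90°, -4.99°

Angular distance δ = d/R = 6625/6371 = 1.03987 rad; initial bearing θ = 0.8779 rad.
sin φ₂ = sin φ₁ cos δ + cos φ₁ sin δ cos θ = (0.4431)(0.5063) + (0.8965)(0.8623)(0.6388) = 0.7182, so φ₂ = 45.90°.
Δλ = atan2(sin θ sin δ cos φ₁, cos δ − sin φ₁ sin φ₂) = atan2(0.5948, 0.1881) = 72.448°.
λ₂ = -77.440° + 72.448° = -4.99°.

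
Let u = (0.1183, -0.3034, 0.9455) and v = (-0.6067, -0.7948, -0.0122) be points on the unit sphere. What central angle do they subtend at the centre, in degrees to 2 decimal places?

u·v = 0.1578; |u| = 1.0000, |v| = 1.0000.
cos θ = (u·v)/(|u||v|) = 0.1578, so θ = 80.92°.

80.92°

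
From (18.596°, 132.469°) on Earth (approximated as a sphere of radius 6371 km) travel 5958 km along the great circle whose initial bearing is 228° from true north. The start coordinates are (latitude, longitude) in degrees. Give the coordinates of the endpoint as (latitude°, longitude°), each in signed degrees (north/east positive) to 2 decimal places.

Angular distance δ = d/R = 5958/6371 = 0.93518 rad; initial bearing θ = 3.9794 rad.
sin φ₂ = sin φ₁ cos δ + cos φ₁ sin δ cos θ = (0.3189)(0.5937) + (0.9478)(0.8047)(-0.6691) = -0.3210, so φ₂ = -18.72°.
Δλ = atan2(sin θ sin δ cos φ₁, cos δ − sin φ₁ sin φ₂) = atan2(-0.5668, 0.6960) = -39.156°.
λ₂ = 132.469° − 39.156° = 93.31°.

-18.72°, 93.31°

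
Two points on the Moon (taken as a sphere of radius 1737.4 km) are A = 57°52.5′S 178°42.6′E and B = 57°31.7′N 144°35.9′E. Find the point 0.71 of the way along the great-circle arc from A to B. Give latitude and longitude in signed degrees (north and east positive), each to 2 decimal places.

24.27°, 156.74°

The central angle between A and B is δ = 2.0693 rad.
With f = 0.71, the slerp weights are sin((1−f)δ)/sin δ = 0.6430 and sin(fδ)/sin δ = 1.1327.
Weighted sum of the unit vectors: (0.6430)·(-0.5316,0.0120,-0.8469) + (1.1327)·(-0.4376,0.3110,0.8437) = (-0.8375, 0.3600, 0.4111).
Converting back: φ = atan2(z, √(x²+y²)) = 24.27°, λ = atan2(y, x) = 156.74°.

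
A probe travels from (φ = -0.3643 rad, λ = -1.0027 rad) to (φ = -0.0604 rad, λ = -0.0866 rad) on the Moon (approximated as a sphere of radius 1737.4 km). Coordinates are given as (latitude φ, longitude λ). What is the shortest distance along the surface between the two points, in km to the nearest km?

1634 km

In radians: φ₁ = -0.3643, φ₂ = -0.0604, Δλ = 52.489° = 0.9161 rad.
cos c = sin φ₁ sin φ₂ + cos φ₁ cos φ₂ cos Δλ = (-0.3563)(-0.0604) + (0.9344)(0.9982)(0.6089) = 0.58943,
so c = arccos(0.58943) = 0.94045 rad.
Distance = R·c = 1737.4 × 0.9404 ≈ 1634 km.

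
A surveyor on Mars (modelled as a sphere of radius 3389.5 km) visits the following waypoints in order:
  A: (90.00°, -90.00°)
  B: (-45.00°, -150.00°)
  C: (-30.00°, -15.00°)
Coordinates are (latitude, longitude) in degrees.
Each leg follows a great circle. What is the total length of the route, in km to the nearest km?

13580 km

Leg A→B: central angle 2.3562 rad, distance 7986.3 km.
Leg B→C: central angle 1.6503 rad, distance 5593.8 km.
Total: 7986.3 + 5593.8 ≈ 13580 km.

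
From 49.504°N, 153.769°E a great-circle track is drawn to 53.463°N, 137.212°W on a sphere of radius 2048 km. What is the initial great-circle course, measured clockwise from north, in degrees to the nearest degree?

57°

With φ₁ = 0.8640, φ₂ = 0.9331, Δλ = 1.2046 rad, the forward-azimuth formula gives
θ = atan2( sin Δλ cos φ₂ , cos φ₁ sin φ₂ − sin φ₁ cos φ₂ cos Δλ ) = atan2(0.5559, 0.3597) = 57.10°.
So the initial bearing is 57°.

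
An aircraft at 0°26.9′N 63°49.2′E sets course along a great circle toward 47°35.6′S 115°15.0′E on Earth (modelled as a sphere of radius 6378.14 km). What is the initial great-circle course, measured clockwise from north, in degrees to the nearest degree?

Δλ = 51.430° = 0.8976 rad.
y = sin Δλ · cos φ₂ = (0.7818)(0.6744) = 0.5273
x = cos φ₁ sin φ₂ − sin φ₁ cos φ₂ cos Δλ = (1.0000)(-0.7384) − (0.0078)(0.6744)(0.6235) = -0.7416
θ = atan2(y, x) = 144.59°, so the bearing is 145°.

145°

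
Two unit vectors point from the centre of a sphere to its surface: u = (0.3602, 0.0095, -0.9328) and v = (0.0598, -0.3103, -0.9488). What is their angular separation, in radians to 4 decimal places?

0.4427 rad

u·v = 0.9036; |u| = 1.0000, |v| = 1.0000.
cos θ = (u·v)/(|u||v|) = 0.9036, so θ = 0.4427 rad.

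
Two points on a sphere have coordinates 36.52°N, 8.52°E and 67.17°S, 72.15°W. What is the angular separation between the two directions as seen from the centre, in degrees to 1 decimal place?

119.9°

In radians: φ₁ = 0.6374, φ₂ = -1.1723, Δλ = -80.670° = -1.4080 rad.
Haversine: a = sin²(Δφ/2) + cos φ₁ cos φ₂ sin²(Δλ/2) = 0.6183 + (0.8036)(0.3880)(0.4189) = 0.74897.
Central angle c = 2·arcsin(√a) = 2.09201 rad.
So the angular separation is 119.9°.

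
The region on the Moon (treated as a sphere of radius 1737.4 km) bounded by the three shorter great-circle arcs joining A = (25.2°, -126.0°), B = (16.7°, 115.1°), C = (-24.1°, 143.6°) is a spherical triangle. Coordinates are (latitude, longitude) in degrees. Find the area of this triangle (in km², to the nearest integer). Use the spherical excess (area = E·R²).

3336954 km²

Side lengths (central angles): a = 0.8618, b = 1.7514, c = 1.8718 rad; semiperimeter s = 2.2425.
By l'Huilier's theorem, tan(E/4) = √[tan(s/2) tan((s−a)/2) tan((s−b)/2) tan((s−c)/2)], giving spherical excess E = 1.1055 rad.
Area = E·R² = 1.1055 × (1737.4)² ≈ 3336954 km².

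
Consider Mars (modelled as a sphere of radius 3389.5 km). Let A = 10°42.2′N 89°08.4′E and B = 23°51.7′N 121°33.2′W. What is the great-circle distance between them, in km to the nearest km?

7941 km

Let φ₁ = 0.1868 rad, φ₂ = 0.4165 rad, and Δλ = 2.6059 rad.
cos c = sin φ₁ sin φ₂ + cos φ₁ cos φ₂ cos Δλ = (0.1857)(0.4045) + (0.9826)(0.9145)(-0.8599) = -0.69760,
so c = arccos(-0.69760) = 2.34284 rad.
Distance = R·c = 3389.5 × 2.3428 ≈ 7941 km.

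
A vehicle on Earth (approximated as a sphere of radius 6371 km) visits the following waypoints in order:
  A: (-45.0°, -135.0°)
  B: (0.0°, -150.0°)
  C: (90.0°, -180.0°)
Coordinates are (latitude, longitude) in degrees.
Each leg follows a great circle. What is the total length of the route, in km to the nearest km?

Leg A→B: central angle 0.8189 rad, distance 5217.3 km.
Leg B→C: central angle 1.5708 rad, distance 10007.5 km.
Total: 5217.3 + 10007.5 ≈ 15225 km.

15225 km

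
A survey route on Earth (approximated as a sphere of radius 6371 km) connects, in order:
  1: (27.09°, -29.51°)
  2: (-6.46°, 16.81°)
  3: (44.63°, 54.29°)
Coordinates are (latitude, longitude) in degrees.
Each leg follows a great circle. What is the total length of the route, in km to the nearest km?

Leg 1→2: central angle 0.9767 rad, distance 6222.8 km.
Leg 2→3: central angle 1.0677 rad, distance 6802.5 km.
Total: 6222.8 + 6802.5 ≈ 13025 km.

13025 km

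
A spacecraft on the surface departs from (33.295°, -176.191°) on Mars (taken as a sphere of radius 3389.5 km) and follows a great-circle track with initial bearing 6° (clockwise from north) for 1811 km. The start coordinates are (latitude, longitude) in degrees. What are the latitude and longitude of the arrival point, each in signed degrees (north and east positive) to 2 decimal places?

63.61°, -169.31°

Angular distance δ = d/R = 1811/3389.5 = 0.53430 rad; initial bearing θ = 0.1047 rad.
sin φ₂ = sin φ₁ cos δ + cos φ₁ sin δ cos θ = (0.5489)(0.8606) + (0.8359)(0.5092)(0.9945) = 0.8958, so φ₂ = 63.61°.
Δλ = atan2(sin θ sin δ cos φ₁, cos δ − sin φ₁ sin φ₂) = atan2(0.0445, 0.3689) = 6.877°.
λ₂ = -176.191° + 6.877° = -169.31°.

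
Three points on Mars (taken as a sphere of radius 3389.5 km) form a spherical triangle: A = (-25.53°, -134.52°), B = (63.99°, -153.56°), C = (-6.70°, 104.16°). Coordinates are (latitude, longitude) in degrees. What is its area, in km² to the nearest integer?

Side lengths (central angles): a = 1.7696, b = 1.9994, c = 1.5841 rad; semiperimeter s = 2.6765.
By l'Huilier's theorem, tan(E/4) = √[tan(s/2) tan((s−a)/2) tan((s−b)/2) tan((s−c)/2)], giving spherical excess E = 2.3438 rad.
Area = E·R² = 2.3438 × (3389.5)² ≈ 26927278 km².

26927278 km²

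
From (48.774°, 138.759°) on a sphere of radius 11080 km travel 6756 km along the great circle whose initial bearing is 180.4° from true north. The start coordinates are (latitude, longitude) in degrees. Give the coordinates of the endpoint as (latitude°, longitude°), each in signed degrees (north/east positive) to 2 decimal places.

13.84°, 138.52°

Angular distance δ = d/R = 6756/11080 = 0.60975 rad; initial bearing θ = 3.1486 rad.
sin φ₂ = sin φ₁ cos δ + cos φ₁ sin δ cos θ = (0.7521)(0.8198) + (0.6590)(0.5727)(-1.0000) = 0.2392, so φ₂ = 13.84°.
Δλ = atan2(sin θ sin δ cos φ₁, cos δ − sin φ₁ sin φ₂) = atan2(-0.0026, 0.6399) = -0.236°.
λ₂ = 138.759° − 0.236° = 138.52°.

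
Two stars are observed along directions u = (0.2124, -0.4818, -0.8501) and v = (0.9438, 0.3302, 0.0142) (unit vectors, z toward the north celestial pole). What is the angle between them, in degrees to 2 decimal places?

u·v = 0.0293; |u| = 1.0000, |v| = 1.0000.
cos θ = (u·v)/(|u||v|) = 0.0293, so θ = 88.32°.

88.32°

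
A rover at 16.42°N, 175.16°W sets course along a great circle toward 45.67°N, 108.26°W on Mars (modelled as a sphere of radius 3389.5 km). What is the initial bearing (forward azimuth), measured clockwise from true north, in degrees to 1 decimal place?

46.6°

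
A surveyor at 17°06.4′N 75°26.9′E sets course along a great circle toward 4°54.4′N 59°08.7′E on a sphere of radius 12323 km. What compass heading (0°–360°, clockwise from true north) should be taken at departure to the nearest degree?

234°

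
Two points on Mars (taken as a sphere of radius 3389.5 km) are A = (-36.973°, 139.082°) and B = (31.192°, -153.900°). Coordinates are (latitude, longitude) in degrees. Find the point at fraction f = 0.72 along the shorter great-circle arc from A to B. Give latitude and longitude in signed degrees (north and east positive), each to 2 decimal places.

The central angle between A and B is δ = 1.6155 rad.
With f = 0.72, the slerp weights are sin((1−f)δ)/sin δ = 0.4375 and sin(fδ)/sin δ = 0.9190.
Weighted sum of the unit vectors: (0.4375)·(-0.6037,0.5233,-0.6014) + (0.9190)·(-0.7682,-0.3763,0.5179) = (-0.9701, -0.1169, 0.2128).
Converting back: φ = atan2(z, √(x²+y²)) = 12.29°, λ = atan2(y, x) = -173.13°.

12.29°, -173.13°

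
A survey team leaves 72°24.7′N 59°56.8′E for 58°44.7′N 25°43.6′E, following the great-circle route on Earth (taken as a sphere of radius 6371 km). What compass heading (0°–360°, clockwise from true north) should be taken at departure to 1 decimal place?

Δλ = -34.220° = -0.5973 rad.
y = sin Δλ · cos φ₂ = (-0.5624)(0.5188) = -0.2918
x = cos φ₁ sin φ₂ − sin φ₁ cos φ₂ cos Δλ = (0.3022)(0.8549) − (0.9533)(0.5188)(0.8269) = -0.1507
θ = atan2(y, x) = -117.31°; adding 360° gives 242.7°.

242.7°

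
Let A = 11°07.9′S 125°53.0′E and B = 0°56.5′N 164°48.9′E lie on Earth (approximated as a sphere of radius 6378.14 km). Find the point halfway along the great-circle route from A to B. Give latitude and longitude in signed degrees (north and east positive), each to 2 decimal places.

-5.40°, 145.54°

Central angle δ = 0.7075 rad. Interpolating on the sphere with fraction f = 0.5:
P = [sin((1−f)δ)·A + sin(fδ)·B] / sin δ = 0.5330·A + 0.5330·B in Cartesian coordinates,
giving P = (-0.8209, 0.5633, -0.0941), i.e. latitude -5.40°, longitude 145.54°.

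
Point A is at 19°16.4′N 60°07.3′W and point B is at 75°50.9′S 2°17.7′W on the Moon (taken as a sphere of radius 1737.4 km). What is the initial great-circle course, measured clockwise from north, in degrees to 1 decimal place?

With φ₁ = 0.3364, φ₂ = -1.3238, Δλ = 1.0093 rad, the forward-azimuth formula gives
θ = atan2( sin Δλ cos φ₂ , cos φ₁ sin φ₂ − sin φ₁ cos φ₂ cos Δλ ) = atan2(0.2069, -0.9583) = 167.81°.
So the initial bearing is 167.8°.

167.8°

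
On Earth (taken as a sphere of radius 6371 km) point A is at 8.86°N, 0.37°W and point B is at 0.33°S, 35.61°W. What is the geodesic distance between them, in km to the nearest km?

With latitudes φ₁ = 8.860°, φ₂ = -0.330° and longitude difference Δλ = -35.240°:
cos c = sin φ₁ sin φ₂ + cos φ₁ cos φ₂ cos Δλ = (0.1540)(-0.0058) + (0.9881)(1.0000)(0.8167) = 0.80610,
so c = arccos(0.80610) = 0.63327 rad.
Distance = R·c = 6371 × 0.6333 ≈ 4035 km.

4035 km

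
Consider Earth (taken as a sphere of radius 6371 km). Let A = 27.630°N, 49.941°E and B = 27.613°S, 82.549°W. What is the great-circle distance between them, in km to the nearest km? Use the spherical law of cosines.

15365 km

Let φ₁ = 0.4822 rad, φ₂ = -0.4819 rad, and Δλ = -2.3124 rad.
cos c = sin φ₁ sin φ₂ + cos φ₁ cos φ₂ cos Δλ = (0.4638)(-0.4635) + (0.8860)(0.8861)(-0.6755) = -0.74522,
so c = arccos(-0.74522) = 2.41166 rad.
Distance = R·c = 6371 × 2.4117 ≈ 15365 km.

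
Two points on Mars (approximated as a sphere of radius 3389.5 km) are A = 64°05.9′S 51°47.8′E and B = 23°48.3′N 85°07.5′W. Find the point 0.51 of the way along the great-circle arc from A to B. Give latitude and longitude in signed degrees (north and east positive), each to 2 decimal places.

-35.49°, -59.25°

The central angle between A and B is δ = 2.2850 rad.
With f = 0.51, the slerp weights are sin((1−f)δ)/sin δ = 1.1910 and sin(fδ)/sin δ = 1.2161.
Weighted sum of the unit vectors: (1.1910)·(0.2702,0.3433,-0.8995) + (1.2161)·(0.0778,-0.9116,0.4036) = (0.4163, -0.6998, -0.5805).
Converting back: φ = atan2(z, √(x²+y²)) = -35.49°, λ = atan2(y, x) = -59.25°.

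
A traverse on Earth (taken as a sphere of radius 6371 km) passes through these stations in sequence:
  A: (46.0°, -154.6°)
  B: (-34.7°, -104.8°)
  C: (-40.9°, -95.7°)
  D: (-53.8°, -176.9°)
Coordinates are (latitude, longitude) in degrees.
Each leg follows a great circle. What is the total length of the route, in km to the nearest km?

Leg A→B: central angle 1.6117 rad, distance 10268.1 km.
Leg B→C: central angle 0.1655 rad, distance 1054.7 km.
Leg C→D: central angle 0.9315 rad, distance 5934.5 km.
Total: 10268.1 + 1054.7 + 5934.5 ≈ 17257 km.

17257 km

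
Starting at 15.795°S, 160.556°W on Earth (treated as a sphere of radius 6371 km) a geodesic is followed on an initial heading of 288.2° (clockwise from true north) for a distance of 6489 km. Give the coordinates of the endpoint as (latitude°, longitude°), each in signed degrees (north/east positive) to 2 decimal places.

6.49°, 144.96°

Angular distance δ = d/R = 6489/6371 = 1.01852 rad; initial bearing θ = 5.0300 rad.
sin φ₂ = sin φ₁ cos δ + cos φ₁ sin δ cos θ = (-0.2722)(0.5246) + (0.9622)(0.8513)(0.3123) = 0.1131, so φ₂ = 6.49°.
Δλ = atan2(sin θ sin δ cos φ₁, cos δ − sin φ₁ sin φ₂) = atan2(-0.7782, 0.5554) = -54.485°.
λ₂ = -160.556° − 54.485° = -215.04° → 144.96° after wrapping to (−180°, 180°].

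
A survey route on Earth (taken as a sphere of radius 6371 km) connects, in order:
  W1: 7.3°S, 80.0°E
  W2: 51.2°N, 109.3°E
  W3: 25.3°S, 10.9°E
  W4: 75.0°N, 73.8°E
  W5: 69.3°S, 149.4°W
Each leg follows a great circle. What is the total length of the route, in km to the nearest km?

50271 km

Leg W1→W2: central angle 1.1119 rad, distance 7083.7 km.
Leg W2→W3: central angle 1.9996 rad, distance 12739.7 km.
Leg W3→W4: central angle 1.8820 rad, distance 11990.2 km.
Leg W4→W5: central angle 2.8971 rad, distance 18457.4 km.
Total: 7083.7 + 12739.7 + 11990.2 + 18457.4 ≈ 50271 km.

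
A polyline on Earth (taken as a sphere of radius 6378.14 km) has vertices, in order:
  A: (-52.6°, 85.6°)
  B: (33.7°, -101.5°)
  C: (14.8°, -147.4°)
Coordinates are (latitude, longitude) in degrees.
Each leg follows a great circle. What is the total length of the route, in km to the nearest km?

Leg A→B: central angle 2.8000 rad, distance 17858.6 km.
Leg B→C: central angle 0.7933 rad, distance 5059.8 km.
Total: 17858.6 + 5059.8 ≈ 22918 km.

22918 km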